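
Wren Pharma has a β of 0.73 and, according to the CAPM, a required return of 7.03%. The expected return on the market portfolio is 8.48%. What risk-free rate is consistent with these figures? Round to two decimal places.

E(R) = R_f + β(E(R_m) − R_f) = R_f(1 − β) + β·E(R_m)
7.03% = R_f × (1 − 0.73) + 0.73 × 8.48%
7.03% = R_f × 0.27 + 6.1904%
R_f = (7.03% − 6.1904%) / 0.27 = 3.11%

3.11%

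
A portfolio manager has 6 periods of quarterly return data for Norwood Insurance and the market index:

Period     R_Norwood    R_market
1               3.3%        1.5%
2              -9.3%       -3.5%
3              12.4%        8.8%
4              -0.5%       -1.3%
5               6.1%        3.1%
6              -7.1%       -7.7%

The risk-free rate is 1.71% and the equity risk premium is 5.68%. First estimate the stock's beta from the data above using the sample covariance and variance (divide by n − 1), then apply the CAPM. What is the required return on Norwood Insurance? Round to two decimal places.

Mean R_i = (3.3 − 9.3 + 12.4 − 0.5 + 6.1 − 7.1) / 6 = 0.8167%
Mean R_m = (1.5 − 3.5 + 8.8 − 1.3 + 3.1 − 7.7) / 6 = 0.1500%
Σ(R_i − R̄_i)(R_m − R̄_m) = 220.1150  ⇒  Cov = 220.1150 / 5 = 44.0230
Σ(R_m − R̄_m)² = 162.3950  ⇒  Var(R_m) = 162.3950 / 5 = 32.4790
β = Cov / Var(R_m) = 44.0230 / 32.4790 = 1.3554
E(R) = R_f + β × MRP = 1.71% + 1.3554 × 5.68% = 9.41%

9.41%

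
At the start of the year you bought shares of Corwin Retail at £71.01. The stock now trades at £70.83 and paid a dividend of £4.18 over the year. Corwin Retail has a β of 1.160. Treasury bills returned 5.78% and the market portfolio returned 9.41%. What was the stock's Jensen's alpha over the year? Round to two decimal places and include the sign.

Realised HPR = (P1 + D1 − P0) / P0 = (70.83 + 4.18 − 71.01) / 71.01 = 4.00 / 71.01 = 5.6330%
MRP = 9.41% − 5.78% = 3.63%
CAPM required = R_f + β·MRP = 5.78% + 1.160 × 3.63% = 9.99080%
α = realised − required = 5.6330% − 9.99080% = -4.36%

-4.36%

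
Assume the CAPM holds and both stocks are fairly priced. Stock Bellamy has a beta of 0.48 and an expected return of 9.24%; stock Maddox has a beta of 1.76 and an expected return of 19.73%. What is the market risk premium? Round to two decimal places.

Both satisfy E(R) = R_f + β·MRP, so the slope of the SML is
MRP = (19.73% − 9.24%) / (1.76 − 0.48) = 10.49% / 1.28 = 8.1953%

8.20%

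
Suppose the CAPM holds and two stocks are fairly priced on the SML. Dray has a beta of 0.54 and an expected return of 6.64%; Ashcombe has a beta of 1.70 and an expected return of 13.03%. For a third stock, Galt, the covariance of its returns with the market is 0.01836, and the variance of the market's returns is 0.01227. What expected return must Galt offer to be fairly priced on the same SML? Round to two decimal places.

11.91%

MRP = (13.03% − 6.64%) / (1.70 − 0.54) = 5.5086%
R_f = 6.64% − 0.54 × 5.5086% = 3.6654%
β_Galt = Cov / Var(R_m) = 0.01836 / 0.01227 = 1.4963
E(R_Galt) = R_f + β × MRP = 3.6654% + 1.4963 × 5.5086% = 11.91%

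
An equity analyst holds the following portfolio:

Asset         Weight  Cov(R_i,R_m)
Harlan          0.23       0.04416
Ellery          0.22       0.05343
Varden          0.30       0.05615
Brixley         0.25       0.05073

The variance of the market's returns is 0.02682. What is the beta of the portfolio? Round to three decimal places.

β_Harlan = 0.04416 / 0.02682 = 1.6465
β_Ellery = 0.05343 / 0.02682 = 1.9922
β_Varden = 0.05615 / 0.02682 = 2.0936
β_Brixley = 0.05073 / 0.02682 = 1.8915
β_P = Σ w_i β_i = 0.23×1.6465 + 0.22×1.9922 + 0.30×2.0936 + 0.25×1.8915 = 1.9179

1.918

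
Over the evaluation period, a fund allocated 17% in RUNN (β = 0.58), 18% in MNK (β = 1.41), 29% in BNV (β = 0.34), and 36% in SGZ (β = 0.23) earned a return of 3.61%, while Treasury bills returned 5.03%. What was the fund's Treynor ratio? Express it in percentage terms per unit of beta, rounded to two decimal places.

-2.66%

β_P = 0.17×0.58 + 0.18×1.41 + 0.29×0.34 + 0.36×0.23 = 0.5338
Treynor = (R_P − R_f) / β_P = (3.61% − 5.03%) / 0.5338 = -1.42% / 0.5338 = -2.66%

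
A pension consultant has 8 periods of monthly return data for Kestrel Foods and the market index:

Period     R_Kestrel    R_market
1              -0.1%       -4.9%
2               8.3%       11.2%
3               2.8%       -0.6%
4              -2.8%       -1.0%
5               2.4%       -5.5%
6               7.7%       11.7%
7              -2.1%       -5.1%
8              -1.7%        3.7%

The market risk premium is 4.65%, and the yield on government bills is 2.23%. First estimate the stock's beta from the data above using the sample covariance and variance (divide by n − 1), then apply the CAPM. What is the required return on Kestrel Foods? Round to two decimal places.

4.36%

Mean R_i = (-0.1 + 8.3 + 2.8 − 2.8 + 2.4 + 7.7 − 2.1 − 1.7) / 8 = 1.8125%
Mean R_m = (-4.9 + 11.2 − 0.6 − 1.0 − 5.5 + 11.7 − 5.1 + 3.7) / 8 = 1.1875%
Σ(R_i − R̄_i)(R_m − R̄_m) = 158.6613  ⇒  Cov = 158.6613 / 7 = 22.6659
Σ(R_m − R̄_m)² = 346.3688  ⇒  Var(R_m) = 346.3688 / 7 = 49.4813
β = Cov / Var(R_m) = 22.6659 / 49.4813 = 0.4581
E(R) = R_f + β × MRP = 2.23% + 0.4581 × 4.65% = 4.36%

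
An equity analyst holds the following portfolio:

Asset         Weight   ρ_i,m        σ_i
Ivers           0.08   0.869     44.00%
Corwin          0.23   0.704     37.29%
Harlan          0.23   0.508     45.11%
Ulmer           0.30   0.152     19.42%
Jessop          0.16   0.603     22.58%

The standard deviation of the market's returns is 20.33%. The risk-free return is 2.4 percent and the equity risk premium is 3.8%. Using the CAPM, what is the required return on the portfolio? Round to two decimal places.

5.66%

β_Ivers = 0.869 × 44.00% / 20.33% = 1.8808
β_Corwin = 0.704 × 37.29% / 20.33% = 1.2913
β_Harlan = 0.508 × 45.11% / 20.33% = 1.1272
β_Ulmer = 0.152 × 19.42% / 20.33% = 0.1452
β_Jessop = 0.603 × 22.58% / 20.33% = 0.6697
β_P = Σ w_i β_i = 0.08×1.8808 + 0.23×1.2913 + 0.23×1.1272 + 0.30×0.1452 + 0.16×0.6697 = 0.8574
E(R_P) = R_f + β_P × MRP = 2.4% + 0.8574 × 3.8% = 5.66%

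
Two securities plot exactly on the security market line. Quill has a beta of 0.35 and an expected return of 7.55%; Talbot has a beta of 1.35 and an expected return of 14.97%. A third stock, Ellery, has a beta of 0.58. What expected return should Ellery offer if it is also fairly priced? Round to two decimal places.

9.26%

MRP (SML slope) = (14.97% − 7.55%) / (1.35 − 0.35) = 7.42% / 1.00 = 7.4200%
R_f (intercept) = 7.55% − 0.35 × 7.4200% = 4.9530%
E(R_Ellery) = R_f + β × MRP = 4.9530% + 0.58 × 7.4200% = 9.26%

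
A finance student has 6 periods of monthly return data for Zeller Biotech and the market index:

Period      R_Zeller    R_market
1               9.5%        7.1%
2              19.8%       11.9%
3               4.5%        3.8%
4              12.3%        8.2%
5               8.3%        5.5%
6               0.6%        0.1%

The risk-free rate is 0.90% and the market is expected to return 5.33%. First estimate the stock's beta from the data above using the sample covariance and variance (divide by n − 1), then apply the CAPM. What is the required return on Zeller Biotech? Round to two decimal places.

8.10%

Mean R_i = (9.5 + 19.8 + 4.5 + 12.3 + 8.3 + 0.6) / 6 = 9.1667%
Mean R_m = (7.1 + 11.9 + 3.8 + 8.2 + 5.5 + 0.1) / 6 = 6.1000%
Σ(R_i − R̄_i)(R_m − R̄_m) = 131.2400  ⇒  Cov = 131.2400 / 5 = 26.2480
Σ(R_m − R̄_m)² = 80.7000  ⇒  Var(R_m) = 80.7000 / 5 = 16.1400
β = Cov / Var(R_m) = 26.2480 / 16.1400 = 1.6263
MRP = 5.33% − 0.90% = 4.43%
E(R) = R_f + β × MRP = 0.90% + 1.6263 × 4.43% = 8.10%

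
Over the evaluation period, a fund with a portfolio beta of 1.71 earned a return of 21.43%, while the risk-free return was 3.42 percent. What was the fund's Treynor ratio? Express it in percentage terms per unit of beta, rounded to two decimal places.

Treynor = (R_P − R_f) / β_P = (21.43% − 3.42%) / 1.7100 = 18.01% / 1.7100 = 10.53%

10.53%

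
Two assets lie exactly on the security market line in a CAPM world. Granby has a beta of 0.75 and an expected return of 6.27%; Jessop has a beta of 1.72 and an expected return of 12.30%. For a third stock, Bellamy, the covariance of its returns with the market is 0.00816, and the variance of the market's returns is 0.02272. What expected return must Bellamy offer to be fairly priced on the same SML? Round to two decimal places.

3.84%

MRP = (12.30% − 6.27%) / (1.72 − 0.75) = 6.2165%
R_f = 6.27% − 0.75 × 6.2165% = 1.6076%
β_Bellamy = Cov / Var(R_m) = 0.00816 / 0.02272 = 0.3592
E(R_Bellamy) = R_f + β × MRP = 1.6076% + 0.3592 × 6.2165% = 3.84%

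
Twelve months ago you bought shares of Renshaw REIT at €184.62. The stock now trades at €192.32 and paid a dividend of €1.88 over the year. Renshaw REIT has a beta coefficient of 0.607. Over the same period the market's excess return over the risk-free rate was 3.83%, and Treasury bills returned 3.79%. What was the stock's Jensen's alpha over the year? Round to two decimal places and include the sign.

-0.93%

Realised HPR = (P1 + D1 − P0) / P0 = (192.32 + 1.88 − 184.62) / 184.62 = 9.58 / 184.62 = 5.1890%
CAPM required = R_f + β·MRP = 3.79% + 0.607 × 3.83% = 6.11481%
α = realised − required = 5.1890% − 6.11481% = -0.93%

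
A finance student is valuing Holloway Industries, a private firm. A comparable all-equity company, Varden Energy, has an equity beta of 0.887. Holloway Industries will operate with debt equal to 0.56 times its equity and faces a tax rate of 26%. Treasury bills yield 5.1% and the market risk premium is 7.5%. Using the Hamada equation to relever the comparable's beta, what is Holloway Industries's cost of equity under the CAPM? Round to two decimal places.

14.51%

β_L = β_U × [1 + (1 − t)(D/E)] = 0.887 × [1 + (1 − 0.26) × 0.56]
    = 0.887 × [1 + 0.74 × 0.56] = 0.887 × 1.4144 = 1.2546
E(R) = R_f + β_L × MRP = 5.1% + 1.2546 × 7.5% = 14.51%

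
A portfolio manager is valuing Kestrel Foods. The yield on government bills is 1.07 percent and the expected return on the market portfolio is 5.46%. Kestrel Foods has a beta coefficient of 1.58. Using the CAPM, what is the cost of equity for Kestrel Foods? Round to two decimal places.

8.01%

Market risk premium = E(R_m) − R_f = 5.46% − 1.07% = 4.39%
E(R) = R_f + β × MRP = 1.07% + 1.58 × 4.39% = 8.01%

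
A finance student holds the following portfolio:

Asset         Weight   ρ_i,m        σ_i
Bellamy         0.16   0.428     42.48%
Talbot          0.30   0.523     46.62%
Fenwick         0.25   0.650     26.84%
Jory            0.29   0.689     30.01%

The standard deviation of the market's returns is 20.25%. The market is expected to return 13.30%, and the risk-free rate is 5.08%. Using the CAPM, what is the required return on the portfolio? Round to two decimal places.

13.43%

β_Bellamy = 0.428 × 42.48% / 20.25% = 0.8978
β_Talbot = 0.523 × 46.62% / 20.25% = 1.2041
β_Fenwick = 0.650 × 26.84% / 20.25% = 0.8615
β_Jory = 0.689 × 30.01% / 20.25% = 1.0211
β_P = Σ w_i β_i = 0.16×0.8978 + 0.30×1.2041 + 0.25×0.8615 + 0.29×1.0211 = 1.0164
MRP = 13.30% − 5.08% = 8.22%
E(R_P) = R_f + β_P × MRP = 5.08% + 1.0164 × 8.22% = 13.43%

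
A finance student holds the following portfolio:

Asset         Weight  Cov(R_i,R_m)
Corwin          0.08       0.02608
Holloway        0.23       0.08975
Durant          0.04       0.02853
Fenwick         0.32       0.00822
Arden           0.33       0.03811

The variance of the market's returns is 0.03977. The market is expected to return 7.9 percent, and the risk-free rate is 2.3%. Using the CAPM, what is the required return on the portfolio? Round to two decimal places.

7.80%

β_Corwin = 0.02608 / 0.03977 = 0.6558
β_Holloway = 0.08975 / 0.03977 = 2.2567
β_Durant = 0.02853 / 0.03977 = 0.7174
β_Fenwick = 0.00822 / 0.03977 = 0.2067
β_Arden = 0.03811 / 0.03977 = 0.9583
β_P = Σ w_i β_i = 0.08×0.6558 + 0.23×2.2567 + 0.04×0.7174 + 0.32×0.2067 + 0.33×0.9583 = 0.9826
MRP = 7.9% − 2.3% = 5.60%
E(R_P) = R_f + β_P × MRP = 2.3% + 0.9826 × 5.6% = 7.80%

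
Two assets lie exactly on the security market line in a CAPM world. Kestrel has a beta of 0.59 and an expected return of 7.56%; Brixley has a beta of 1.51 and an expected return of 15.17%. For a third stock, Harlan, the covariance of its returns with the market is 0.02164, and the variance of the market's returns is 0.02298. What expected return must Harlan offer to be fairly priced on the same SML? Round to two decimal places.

10.47%

MRP = (15.17% − 7.56%) / (1.51 − 0.59) = 8.2717%
R_f = 7.56% − 0.59 × 8.2717% = 2.6797%
β_Harlan = Cov / Var(R_m) = 0.02164 / 0.02298 = 0.9417
E(R_Harlan) = R_f + β × MRP = 2.6797% + 0.9417 × 8.2717% = 10.47%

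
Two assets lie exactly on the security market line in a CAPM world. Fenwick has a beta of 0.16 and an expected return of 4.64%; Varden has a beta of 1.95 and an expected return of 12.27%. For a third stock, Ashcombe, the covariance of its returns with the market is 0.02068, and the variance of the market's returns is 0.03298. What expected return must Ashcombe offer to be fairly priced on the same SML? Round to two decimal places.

6.63%

MRP = (12.27% − 4.64%) / (1.95 − 0.16) = 4.2626%
R_f = 4.64% − 0.16 × 4.2626% = 3.9580%
β_Ashcombe = Cov / Var(R_m) = 0.02068 / 0.03298 = 0.6270
E(R_Ashcombe) = R_f + β × MRP = 3.9580% + 0.6270 × 4.2626% = 6.63%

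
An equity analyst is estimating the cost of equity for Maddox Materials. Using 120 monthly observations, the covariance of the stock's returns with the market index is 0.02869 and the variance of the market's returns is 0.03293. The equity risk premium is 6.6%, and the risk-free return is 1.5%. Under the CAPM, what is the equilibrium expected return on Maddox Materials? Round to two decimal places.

β = Cov(R_i, R_m) / Var(R_m) = 0.02869 / 0.03293 = 0.8712
E(R) = R_f + β × MRP = 1.5% + 0.8712 × 6.6% = 7.25%

7.25%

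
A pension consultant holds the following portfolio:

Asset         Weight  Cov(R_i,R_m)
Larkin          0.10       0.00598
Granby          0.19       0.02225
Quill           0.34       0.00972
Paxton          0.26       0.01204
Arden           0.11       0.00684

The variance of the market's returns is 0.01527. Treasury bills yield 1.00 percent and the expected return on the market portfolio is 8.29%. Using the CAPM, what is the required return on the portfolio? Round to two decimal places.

β_Larkin = 0.00598 / 0.01527 = 0.3916
β_Granby = 0.02225 / 0.01527 = 1.4571
β_Quill = 0.00972 / 0.01527 = 0.6365
β_Paxton = 0.01204 / 0.01527 = 0.7885
β_Arden = 0.00684 / 0.01527 = 0.4479
β_P = Σ w_i β_i = 0.10×0.3916 + 0.19×1.4571 + 0.34×0.6365 + 0.26×0.7885 + 0.11×0.4479 = 0.7867
MRP = 8.29% − 1.00% = 7.29%
E(R_P) = R_f + β_P × MRP = 1.00% + 0.7867 × 7.29% = 6.74%

6.74%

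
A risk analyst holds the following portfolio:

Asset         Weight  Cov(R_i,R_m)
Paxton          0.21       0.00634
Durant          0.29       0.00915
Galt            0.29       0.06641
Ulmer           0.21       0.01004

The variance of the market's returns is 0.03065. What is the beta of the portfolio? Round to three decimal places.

β_Paxton = 0.00634 / 0.03065 = 0.2069
β_Durant = 0.00915 / 0.03065 = 0.2985
β_Galt = 0.06641 / 0.03065 = 2.1667
β_Ulmer = 0.01004 / 0.03065 = 0.3276
β_P = Σ w_i β_i = 0.21×0.2069 + 0.29×0.2985 + 0.29×2.1667 + 0.21×0.3276 = 0.8272

0.827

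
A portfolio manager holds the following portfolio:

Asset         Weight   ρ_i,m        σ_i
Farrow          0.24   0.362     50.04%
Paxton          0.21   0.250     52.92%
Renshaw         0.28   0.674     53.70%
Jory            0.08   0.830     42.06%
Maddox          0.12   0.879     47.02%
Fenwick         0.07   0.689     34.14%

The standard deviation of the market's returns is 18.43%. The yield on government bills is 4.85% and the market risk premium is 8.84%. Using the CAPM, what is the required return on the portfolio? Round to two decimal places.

17.64%

β_Farrow = 0.362 × 50.04% / 18.43% = 0.9829
β_Paxton = 0.250 × 52.92% / 18.43% = 0.7179
β_Renshaw = 0.674 × 53.70% / 18.43% = 1.9639
β_Jory = 0.830 × 42.06% / 18.43% = 1.8942
β_Maddox = 0.879 × 47.02% / 18.43% = 2.2426
β_Fenwick = 0.689 × 34.14% / 18.43% = 1.2763
β_P = Σ w_i β_i = 0.24×0.9829 + 0.21×0.7179 + 0.28×1.9639 + 0.08×1.8942 + 0.12×2.2426 + 0.07×1.2763 = 1.4465
E(R_P) = R_f + β_P × MRP = 4.85% + 1.4465 × 8.84% = 17.64%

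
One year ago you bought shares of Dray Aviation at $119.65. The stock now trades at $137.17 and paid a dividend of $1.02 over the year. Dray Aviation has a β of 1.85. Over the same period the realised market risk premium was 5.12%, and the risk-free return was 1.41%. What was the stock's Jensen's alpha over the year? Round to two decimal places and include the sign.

Realised HPR = (P1 + D1 − P0) / P0 = (137.17 + 1.02 − 119.65) / 119.65 = 18.54 / 119.65 = 15.4952%
CAPM required = R_f + β·MRP = 1.41% + 1.85 × 5.12% = 10.8820%
α = realised − required = 15.4952% − 10.8820% = +4.61%

+4.61%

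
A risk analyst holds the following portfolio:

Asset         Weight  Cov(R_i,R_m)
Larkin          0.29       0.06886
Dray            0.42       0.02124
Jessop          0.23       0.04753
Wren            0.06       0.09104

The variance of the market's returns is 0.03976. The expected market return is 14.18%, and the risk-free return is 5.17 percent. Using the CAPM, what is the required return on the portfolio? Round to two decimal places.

15.43%

β_Larkin = 0.06886 / 0.03976 = 1.7319
β_Dray = 0.02124 / 0.03976 = 0.5342
β_Jessop = 0.04753 / 0.03976 = 1.1954
β_Wren = 0.09104 / 0.03976 = 2.2897
β_P = Σ w_i β_i = 0.29×1.7319 + 0.42×0.5342 + 0.23×1.1954 + 0.06×2.2897 = 1.1389
MRP = 14.18% − 5.17% = 9.01%
E(R_P) = R_f + β_P × MRP = 5.17% + 1.1389 × 9.01% = 15.43%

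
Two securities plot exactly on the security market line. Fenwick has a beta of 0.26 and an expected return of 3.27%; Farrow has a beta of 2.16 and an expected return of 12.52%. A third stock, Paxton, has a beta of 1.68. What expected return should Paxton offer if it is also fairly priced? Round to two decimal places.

MRP (SML slope) = (12.52% − 3.27%) / (2.16 − 0.26) = 9.25% / 1.90 = 4.8684%
R_f (intercept) = 3.27% − 0.26 × 4.8684% = 2.0042%
E(R_Paxton) = R_f + β × MRP = 2.0042% + 1.68 × 4.8684% = 10.18%

10.18%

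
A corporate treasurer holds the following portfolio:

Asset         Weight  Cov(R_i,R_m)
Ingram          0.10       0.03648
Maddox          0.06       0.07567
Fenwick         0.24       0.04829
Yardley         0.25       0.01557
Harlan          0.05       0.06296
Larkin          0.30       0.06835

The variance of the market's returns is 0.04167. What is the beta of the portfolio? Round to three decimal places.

1.136

β_Ingram = 0.03648 / 0.04167 = 0.8754
β_Maddox = 0.07567 / 0.04167 = 1.8159
β_Fenwick = 0.04829 / 0.04167 = 1.1589
β_Yardley = 0.01557 / 0.04167 = 0.3737
β_Harlan = 0.06296 / 0.04167 = 1.5109
β_Larkin = 0.06835 / 0.04167 = 1.6403
β_P = Σ w_i β_i = 0.10×0.8754 + 0.06×1.8159 + 0.24×1.1589 + 0.25×0.3737 + 0.05×1.5109 + 0.30×1.6403 = 1.1357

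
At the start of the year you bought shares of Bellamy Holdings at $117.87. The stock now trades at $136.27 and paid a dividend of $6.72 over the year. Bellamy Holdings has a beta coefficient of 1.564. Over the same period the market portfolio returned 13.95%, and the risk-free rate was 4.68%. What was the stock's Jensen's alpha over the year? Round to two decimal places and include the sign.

Realised HPR = (P1 + D1 − P0) / P0 = (136.27 + 6.72 − 117.87) / 117.87 = 25.12 / 117.87 = 21.3116%
MRP = 13.95% − 4.68% = 9.27%
CAPM required = R_f + β·MRP = 4.68% + 1.564 × 9.27% = 19.17828%
α = realised − required = 21.3116% − 19.17828% = +2.13%

+2.13%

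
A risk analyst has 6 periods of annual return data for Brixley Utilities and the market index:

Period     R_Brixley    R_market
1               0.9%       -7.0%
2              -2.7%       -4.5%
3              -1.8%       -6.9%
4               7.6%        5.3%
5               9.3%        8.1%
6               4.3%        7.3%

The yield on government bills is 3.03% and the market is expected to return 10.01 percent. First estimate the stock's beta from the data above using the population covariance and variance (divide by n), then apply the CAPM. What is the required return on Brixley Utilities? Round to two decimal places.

Mean R_i = (0.9 − 2.7 − 1.8 + 7.6 + 9.3 + 4.3) / 6 = 2.9333%
Mean R_m = (-7.0 − 4.5 − 6.9 + 5.3 + 8.1 + 7.3) / 6 = 0.3833%
Σ(R_i − R̄_i)(R_m − R̄_m) = 158.5233  ⇒  Cov = 158.5233 / 6 = 26.4206
Σ(R_m − R̄_m)² = 262.9683  ⇒  Var(R_m) = 262.9683 / 6 = 43.8281
β = Cov / Var(R_m) = 26.4206 / 43.8281 = 0.6028
MRP = 10.01% − 3.03% = 6.98%
E(R) = R_f + β × MRP = 3.03% + 0.6028 × 6.98% = 7.24%

7.24%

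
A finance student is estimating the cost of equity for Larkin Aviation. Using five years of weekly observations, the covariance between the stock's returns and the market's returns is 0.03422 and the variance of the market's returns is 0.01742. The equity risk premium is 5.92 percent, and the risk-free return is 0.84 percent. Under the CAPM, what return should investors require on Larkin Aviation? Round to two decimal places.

12.47%

β = Cov(R_i, R_m) / Var(R_m) = 0.03422 / 0.01742 = 1.9644
E(R) = R_f + β × MRP = 0.84% + 1.9644 × 5.92% = 12.47%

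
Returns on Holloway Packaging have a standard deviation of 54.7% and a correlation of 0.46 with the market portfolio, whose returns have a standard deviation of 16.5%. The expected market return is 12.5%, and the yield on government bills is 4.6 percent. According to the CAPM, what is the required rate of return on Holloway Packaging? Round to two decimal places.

16.65%

β = ρ × σ_i / σ_m = 0.46 × 54.7% / 16.5% = 1.5250
MRP = 12.5% − 4.6% = 7.90%
E(R) = 4.6% + 1.5250 × 7.9% = 16.65%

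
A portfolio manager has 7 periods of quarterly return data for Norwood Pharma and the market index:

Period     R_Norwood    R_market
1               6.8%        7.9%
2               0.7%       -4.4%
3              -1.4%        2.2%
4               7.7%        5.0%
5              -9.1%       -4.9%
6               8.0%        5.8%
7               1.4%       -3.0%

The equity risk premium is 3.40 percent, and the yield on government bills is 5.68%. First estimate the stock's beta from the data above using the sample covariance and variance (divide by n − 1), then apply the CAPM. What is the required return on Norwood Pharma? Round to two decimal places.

Mean R_i = (6.8 + 0.7 − 1.4 + 7.7 − 9.1 + 8.0 + 1.4) / 7 = 2.0143%
Mean R_m = (7.9 − 4.4 + 2.2 + 5.0 − 4.9 + 5.8 − 3.0) / 7 = 1.2286%
Σ(R_i − R̄_i)(R_m − R̄_m) = 155.5271  ⇒  Cov = 155.5271 / 6 = 25.9212
Σ(R_m − R̄_m)² = 167.6943  ⇒  Var(R_m) = 167.6943 / 6 = 27.9491
β = Cov / Var(R_m) = 25.9212 / 27.9491 = 0.9274
E(R) = R_f + β × MRP = 5.68% + 0.9274 × 3.40% = 8.83%

8.83%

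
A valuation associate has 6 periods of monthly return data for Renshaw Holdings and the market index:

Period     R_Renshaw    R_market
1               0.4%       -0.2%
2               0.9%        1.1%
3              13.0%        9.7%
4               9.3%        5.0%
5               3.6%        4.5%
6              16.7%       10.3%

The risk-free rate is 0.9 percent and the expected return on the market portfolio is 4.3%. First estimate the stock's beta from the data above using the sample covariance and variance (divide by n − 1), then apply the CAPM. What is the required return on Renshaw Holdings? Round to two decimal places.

6.01%

Mean R_i = (0.4 + 0.9 + 13.0 + 9.3 + 3.6 + 16.7) / 6 = 7.3167%
Mean R_m = (-0.2 + 1.1 + 9.7 + 5.0 + 4.5 + 10.3) / 6 = 5.0667%
Σ(R_i − R̄_i)(R_m − R̄_m) = 139.2933  ⇒  Cov = 139.2933 / 5 = 27.8587
Σ(R_m − R̄_m)² = 92.6533  ⇒  Var(R_m) = 92.6533 / 5 = 18.5307
β = Cov / Var(R_m) = 27.8587 / 18.5307 = 1.5034
MRP = 4.3% − 0.9% = 3.40%
E(R) = R_f + β × MRP = 0.9% + 1.5034 × 3.4% = 6.01%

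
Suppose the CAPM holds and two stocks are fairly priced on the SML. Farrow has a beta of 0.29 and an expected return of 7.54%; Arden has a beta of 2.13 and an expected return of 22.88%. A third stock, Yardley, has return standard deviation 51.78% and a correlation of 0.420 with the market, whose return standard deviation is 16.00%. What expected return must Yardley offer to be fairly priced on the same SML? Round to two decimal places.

MRP = (22.88% − 7.54%) / (2.13 − 0.29) = 8.3370%
R_f = 7.54% − 0.29 × 8.3370% = 5.1223%
β_Yardley = ρ·σ_i/σ_m = 0.420 × 51.78 / 16.00 = 1.3592
E(R_Yardley) = R_f + β × MRP = 5.1223% + 1.3592 × 8.3370% = 16.45%

16.45%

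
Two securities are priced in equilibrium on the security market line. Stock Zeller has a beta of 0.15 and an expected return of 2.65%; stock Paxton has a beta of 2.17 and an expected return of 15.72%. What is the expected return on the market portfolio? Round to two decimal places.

8.15%

Both satisfy E(R) = R_f + β·MRP, so the slope of the SML is
MRP = (15.72% − 2.65%) / (2.17 − 0.15) = 13.07% / 2.02 = 6.4703%
R_f = E(R_Zeller) − β_Zeller·MRP = 2.65% − 0.15 × 6.4703% = 1.6795%
E(R_m) = R_f + MRP = 1.6795% + 6.4703% = 8.15%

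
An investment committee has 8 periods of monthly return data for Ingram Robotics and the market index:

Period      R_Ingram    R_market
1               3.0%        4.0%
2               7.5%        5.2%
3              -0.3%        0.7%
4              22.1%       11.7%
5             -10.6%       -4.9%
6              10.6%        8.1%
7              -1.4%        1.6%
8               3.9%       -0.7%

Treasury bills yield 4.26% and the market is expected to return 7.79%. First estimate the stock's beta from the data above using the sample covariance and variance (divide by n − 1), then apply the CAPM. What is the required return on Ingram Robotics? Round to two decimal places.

10.38%

Mean R_i = (3.0 + 7.5 − 0.3 + 22.1 − 10.6 + 10.6 − 1.4 + 3.9) / 8 = 4.3500%
Mean R_m = (4.0 + 5.2 + 0.7 + 11.7 − 4.9 + 8.1 + 1.6 − 0.7) / 8 = 3.2125%
Σ(R_i − R̄_i)(R_m − R̄_m) = 330.3950  ⇒  Cov = 330.3950 / 7 = 47.1993
Σ(R_m − R̄_m)² = 190.5288  ⇒  Var(R_m) = 190.5288 / 7 = 27.2184
β = Cov / Var(R_m) = 47.1993 / 27.2184 = 1.7341
MRP = 7.79% − 4.26% = 3.53%
E(R) = R_f + β × MRP = 4.26% + 1.7341 × 3.53% = 10.38%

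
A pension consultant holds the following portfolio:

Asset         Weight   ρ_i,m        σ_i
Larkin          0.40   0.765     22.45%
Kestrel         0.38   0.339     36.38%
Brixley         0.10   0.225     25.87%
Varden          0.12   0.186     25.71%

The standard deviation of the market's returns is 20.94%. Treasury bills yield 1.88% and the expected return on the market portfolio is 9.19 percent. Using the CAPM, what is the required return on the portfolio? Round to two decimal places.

6.32%

β_Larkin = 0.765 × 22.45% / 20.94% = 0.8202
β_Kestrel = 0.339 × 36.38% / 20.94% = 0.5890
β_Brixley = 0.225 × 25.87% / 20.94% = 0.2780
β_Varden = 0.186 × 25.71% / 20.94% = 0.2284
β_P = Σ w_i β_i = 0.40×0.8202 + 0.38×0.5890 + 0.10×0.2780 + 0.12×0.2284 = 0.6071
MRP = 9.19% − 1.88% = 7.31%
E(R_P) = R_f + β_P × MRP = 1.88% + 0.6071 × 7.31% = 6.32%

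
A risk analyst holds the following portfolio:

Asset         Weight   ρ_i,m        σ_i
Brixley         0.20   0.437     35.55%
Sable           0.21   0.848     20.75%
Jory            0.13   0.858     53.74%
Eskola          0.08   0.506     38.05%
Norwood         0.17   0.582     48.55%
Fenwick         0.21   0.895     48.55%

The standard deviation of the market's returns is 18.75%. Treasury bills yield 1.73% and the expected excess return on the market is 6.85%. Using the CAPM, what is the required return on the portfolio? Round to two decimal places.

β_Brixley = 0.437 × 35.55% / 18.75% = 0.8286
β_Sable = 0.848 × 20.75% / 18.75% = 0.9385
β_Jory = 0.858 × 53.74% / 18.75% = 2.4591
β_Eskola = 0.506 × 38.05% / 18.75% = 1.0268
β_Norwood = 0.582 × 48.55% / 18.75% = 1.5070
β_Fenwick = 0.895 × 48.55% / 18.75% = 2.3175
β_P = Σ w_i β_i = 0.20×0.8286 + 0.21×0.9385 + 0.13×2.4591 + 0.08×1.0268 + 0.17×1.5070 + 0.21×2.3175 = 1.5075
E(R_P) = R_f + β_P × MRP = 1.73% + 1.5075 × 6.85% = 12.06%

12.06%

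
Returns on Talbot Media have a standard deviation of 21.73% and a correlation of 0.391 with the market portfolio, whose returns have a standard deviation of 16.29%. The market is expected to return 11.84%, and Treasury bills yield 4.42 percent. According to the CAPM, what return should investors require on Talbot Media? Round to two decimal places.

β = ρ × σ_i / σ_m = 0.391 × 21.73% / 16.29% = 0.5216
MRP = 11.84% − 4.42% = 7.42%
E(R) = 4.42% + 0.5216 × 7.42% = 8.29%

8.29%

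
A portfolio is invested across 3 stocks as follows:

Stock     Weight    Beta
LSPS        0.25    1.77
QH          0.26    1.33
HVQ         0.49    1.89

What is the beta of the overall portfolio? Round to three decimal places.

β_P = Σ w_i β_i = 0.25×1.77 + 0.26×1.33 + 0.49×1.89 = 1.7144

1.714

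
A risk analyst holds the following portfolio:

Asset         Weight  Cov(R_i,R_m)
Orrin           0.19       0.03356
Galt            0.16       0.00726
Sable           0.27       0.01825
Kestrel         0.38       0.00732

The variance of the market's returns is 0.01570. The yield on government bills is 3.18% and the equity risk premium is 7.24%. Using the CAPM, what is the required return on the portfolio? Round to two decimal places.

β_Orrin = 0.03356 / 0.01570 = 2.1376
β_Galt = 0.00726 / 0.01570 = 0.4624
β_Sable = 0.01825 / 0.01570 = 1.1624
β_Kestrel = 0.00732 / 0.01570 = 0.4662
β_P = Σ w_i β_i = 0.19×2.1376 + 0.16×0.4624 + 0.27×1.1624 + 0.38×0.4662 = 0.9711
E(R_P) = R_f + β_P × MRP = 3.18% + 0.9711 × 7.24% = 10.21%

10.21%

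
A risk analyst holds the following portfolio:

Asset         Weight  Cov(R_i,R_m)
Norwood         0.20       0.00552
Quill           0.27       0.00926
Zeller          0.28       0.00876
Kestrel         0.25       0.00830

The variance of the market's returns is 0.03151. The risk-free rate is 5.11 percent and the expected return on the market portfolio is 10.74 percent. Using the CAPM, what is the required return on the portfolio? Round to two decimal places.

6.56%

β_Norwood = 0.00552 / 0.03151 = 0.1752
β_Quill = 0.00926 / 0.03151 = 0.2939
β_Zeller = 0.00876 / 0.03151 = 0.2780
β_Kestrel = 0.00830 / 0.03151 = 0.2634
β_P = Σ w_i β_i = 0.20×0.1752 + 0.27×0.2939 + 0.28×0.2780 + 0.25×0.2634 = 0.2581
MRP = 10.74% − 5.11% = 5.63%
E(R_P) = R_f + β_P × MRP = 5.11% + 0.2581 × 5.63% = 6.56%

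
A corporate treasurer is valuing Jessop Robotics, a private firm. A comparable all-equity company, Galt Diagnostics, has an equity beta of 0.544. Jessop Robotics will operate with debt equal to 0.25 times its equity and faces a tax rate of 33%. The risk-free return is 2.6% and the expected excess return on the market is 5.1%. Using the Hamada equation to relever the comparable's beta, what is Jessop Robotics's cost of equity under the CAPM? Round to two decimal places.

β_L = β_U × [1 + (1 − t)(D/E)] = 0.544 × [1 + (1 − 0.33) × 0.25]
    = 0.544 × [1 + 0.67 × 0.25] = 0.544 × 1.1675 = 0.6351
E(R) = R_f + β_L × MRP = 2.6% + 0.6351 × 5.1% = 5.84%

5.84%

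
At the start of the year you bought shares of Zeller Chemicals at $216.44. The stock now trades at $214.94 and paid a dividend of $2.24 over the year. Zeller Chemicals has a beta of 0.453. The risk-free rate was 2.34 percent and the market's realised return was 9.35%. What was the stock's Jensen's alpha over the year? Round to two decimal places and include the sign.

Realised HPR = (P1 + D1 − P0) / P0 = (214.94 + 2.24 − 216.44) / 216.44 = 0.74 / 216.44 = 0.3419%
MRP = 9.35% − 2.34% = 7.01%
CAPM required = R_f + β·MRP = 2.34% + 0.453 × 7.01% = 5.51553%
α = realised − required = 0.3419% − 5.51553% = -5.17%

-5.17%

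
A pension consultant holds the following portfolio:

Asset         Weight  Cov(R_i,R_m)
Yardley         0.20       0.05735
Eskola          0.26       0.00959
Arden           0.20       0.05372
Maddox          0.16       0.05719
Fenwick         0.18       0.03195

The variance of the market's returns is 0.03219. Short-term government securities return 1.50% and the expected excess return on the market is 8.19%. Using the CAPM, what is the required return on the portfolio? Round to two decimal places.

11.58%

β_Yardley = 0.05735 / 0.03219 = 1.7816
β_Eskola = 0.00959 / 0.03219 = 0.2979
β_Arden = 0.05372 / 0.03219 = 1.6688
β_Maddox = 0.05719 / 0.03219 = 1.7766
β_Fenwick = 0.03195 / 0.03219 = 0.9925
β_P = Σ w_i β_i = 0.20×1.7816 + 0.26×0.2979 + 0.20×1.6688 + 0.16×1.7766 + 0.18×0.9925 = 1.2304
E(R_P) = R_f + β_P × MRP = 1.50% + 1.2304 × 8.19% = 11.58%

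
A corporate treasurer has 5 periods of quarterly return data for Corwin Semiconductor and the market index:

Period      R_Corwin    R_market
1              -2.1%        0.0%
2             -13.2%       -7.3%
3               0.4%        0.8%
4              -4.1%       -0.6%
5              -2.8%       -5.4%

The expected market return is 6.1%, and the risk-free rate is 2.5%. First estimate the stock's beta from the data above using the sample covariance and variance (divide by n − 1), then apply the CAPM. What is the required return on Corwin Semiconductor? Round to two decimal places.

Mean R_i = (-2.1 − 13.2 + 0.4 − 4.1 − 2.8) / 5 = -4.3600%
Mean R_m = (0.0 − 7.3 + 0.8 − 0.6 − 5.4) / 5 = -2.5000%
Σ(R_i − R̄_i)(R_m − R̄_m) = 59.7600  ⇒  Cov = 59.7600 / 4 = 14.9400
Σ(R_m − R̄_m)² = 52.2000  ⇒  Var(R_m) = 52.2000 / 4 = 13.0500
β = Cov / Var(R_m) = 14.9400 / 13.0500 = 1.1448
MRP = 6.1% − 2.5% = 3.60%
E(R) = R_f + β × MRP = 2.5% + 1.1448 × 3.6% = 6.62%

6.62%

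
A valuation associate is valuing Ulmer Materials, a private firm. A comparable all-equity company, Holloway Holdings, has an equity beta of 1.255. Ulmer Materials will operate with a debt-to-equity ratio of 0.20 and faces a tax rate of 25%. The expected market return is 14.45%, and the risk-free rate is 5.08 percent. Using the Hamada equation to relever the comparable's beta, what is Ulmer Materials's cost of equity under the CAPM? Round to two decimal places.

β_L = β_U × [1 + (1 − t)(D/E)] = 1.255 × [1 + (1 − 0.25) × 0.20]
    = 1.255 × [1 + 0.75 × 0.20] = 1.255 × 1.1500 = 1.4433
MRP = 14.45% − 5.08% = 9.37%
E(R) = R_f + β_L × MRP = 5.08% + 1.4433 × 9.37% = 18.60%

18.60%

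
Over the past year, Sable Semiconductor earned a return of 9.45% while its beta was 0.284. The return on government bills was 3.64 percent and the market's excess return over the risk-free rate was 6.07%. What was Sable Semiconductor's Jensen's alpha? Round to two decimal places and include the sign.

+4.09%

CAPM benchmark = R_f + β(R_m − R_f) = 3.64% + 0.284 × 6.07% = 5.36388%
α = actual − benchmark = 9.45% − 5.36388% = +4.09%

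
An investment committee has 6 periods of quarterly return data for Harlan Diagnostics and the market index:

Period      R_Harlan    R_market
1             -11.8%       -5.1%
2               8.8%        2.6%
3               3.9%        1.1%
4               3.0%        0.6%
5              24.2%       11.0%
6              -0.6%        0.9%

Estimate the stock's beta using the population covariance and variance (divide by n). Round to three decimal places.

Mean R_i = (-11.8 + 8.8 + 3.9 + 3.0 + 24.2 − 0.6) / 6 = 4.5833%
Mean R_m = (-5.1 + 2.6 + 1.1 + 0.6 + 11.0 + 0.9) / 6 = 1.8500%
Σ(R_i − R̄_i)(R_m − R̄_m) = 303.9350  ⇒  Cov = 303.9350 / 6 = 50.6558
Σ(R_m − R̄_m)² = 135.6150  ⇒  Var(R_m) = 135.6150 / 6 = 22.6025
β = Cov / Var(R_m) = 50.6558 / 22.6025 = 2.2412

2.241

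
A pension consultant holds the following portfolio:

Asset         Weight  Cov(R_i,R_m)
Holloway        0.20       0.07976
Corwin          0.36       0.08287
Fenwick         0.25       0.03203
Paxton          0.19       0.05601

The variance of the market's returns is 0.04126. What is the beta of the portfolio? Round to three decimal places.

1.562

β_Holloway = 0.07976 / 0.04126 = 1.9331
β_Corwin = 0.08287 / 0.04126 = 2.0085
β_Fenwick = 0.03203 / 0.04126 = 0.7763
β_Paxton = 0.05601 / 0.04126 = 1.3575
β_P = Σ w_i β_i = 0.20×1.9331 + 0.36×2.0085 + 0.25×0.7763 + 0.19×1.3575 = 1.5617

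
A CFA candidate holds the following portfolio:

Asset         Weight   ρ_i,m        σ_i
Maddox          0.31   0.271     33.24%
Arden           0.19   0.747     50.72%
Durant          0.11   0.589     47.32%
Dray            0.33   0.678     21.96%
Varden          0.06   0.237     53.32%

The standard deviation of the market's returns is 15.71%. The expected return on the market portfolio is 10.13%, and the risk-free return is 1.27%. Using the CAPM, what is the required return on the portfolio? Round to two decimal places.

β_Maddox = 0.271 × 33.24% / 15.71% = 0.5734
β_Arden = 0.747 × 50.72% / 15.71% = 2.4117
β_Durant = 0.589 × 47.32% / 15.71% = 1.7741
β_Dray = 0.678 × 21.96% / 15.71% = 0.9477
β_Varden = 0.237 × 53.32% / 15.71% = 0.8044
β_P = Σ w_i β_i = 0.31×0.5734 + 0.19×2.4117 + 0.11×1.7741 + 0.33×0.9477 + 0.06×0.8044 = 1.1921
MRP = 10.13% − 1.27% = 8.86%
E(R_P) = R_f + β_P × MRP = 1.27% + 1.1921 × 8.86% = 11.83%

11.83%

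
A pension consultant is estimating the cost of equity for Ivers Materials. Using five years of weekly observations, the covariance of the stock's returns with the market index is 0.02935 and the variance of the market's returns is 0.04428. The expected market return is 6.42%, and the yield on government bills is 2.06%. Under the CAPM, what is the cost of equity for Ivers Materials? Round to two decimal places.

4.95%

β = Cov(R_i, R_m) / Var(R_m) = 0.02935 / 0.04428 = 0.6628
MRP = 6.42% − 2.06% = 4.36%
E(R) = R_f + β × MRP = 2.06% + 0.6628 × 4.36% = 4.95%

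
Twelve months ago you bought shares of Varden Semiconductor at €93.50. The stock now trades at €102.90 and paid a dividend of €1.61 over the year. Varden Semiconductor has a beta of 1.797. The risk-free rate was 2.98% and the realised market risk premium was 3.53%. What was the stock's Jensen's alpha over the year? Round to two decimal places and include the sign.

Realised HPR = (P1 + D1 − P0) / P0 = (102.90 + 1.61 − 93.50) / 93.50 = 11.01 / 93.50 = 11.7754%
CAPM required = R_f + β·MRP = 2.98% + 1.797 × 3.53% = 9.32341%
α = realised − required = 11.7754% − 9.32341% = +2.45%

+2.45%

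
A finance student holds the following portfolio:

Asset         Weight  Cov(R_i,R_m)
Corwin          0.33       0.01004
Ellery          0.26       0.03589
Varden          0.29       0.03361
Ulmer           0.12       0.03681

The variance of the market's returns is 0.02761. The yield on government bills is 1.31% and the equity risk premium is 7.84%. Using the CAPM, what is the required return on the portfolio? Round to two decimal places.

β_Corwin = 0.01004 / 0.02761 = 0.3636
β_Ellery = 0.03589 / 0.02761 = 1.2999
β_Varden = 0.03361 / 0.02761 = 1.2173
β_Ulmer = 0.03681 / 0.02761 = 1.3332
β_P = Σ w_i β_i = 0.33×0.3636 + 0.26×1.2999 + 0.29×1.2173 + 0.12×1.3332 = 0.9710
E(R_P) = R_f + β_P × MRP = 1.31% + 0.9710 × 7.84% = 8.92%

8.92%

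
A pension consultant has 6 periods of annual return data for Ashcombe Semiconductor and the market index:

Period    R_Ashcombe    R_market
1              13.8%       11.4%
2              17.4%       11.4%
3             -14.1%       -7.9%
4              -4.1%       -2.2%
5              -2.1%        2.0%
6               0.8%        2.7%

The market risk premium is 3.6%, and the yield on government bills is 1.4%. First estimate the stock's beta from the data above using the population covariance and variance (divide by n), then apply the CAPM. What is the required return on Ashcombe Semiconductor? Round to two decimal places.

Mean R_i = (13.8 + 17.4 − 14.1 − 4.1 − 2.1 + 0.8) / 6 = 1.9500%
Mean R_m = (11.4 + 11.4 − 7.9 − 2.2 + 2.0 + 2.7) / 6 = 2.9000%
Σ(R_i − R̄_i)(R_m − R̄_m) = 440.1200  ⇒  Cov = 440.1200 / 6 = 73.3533
Σ(R_m − R̄_m)² = 288.0000  ⇒  Var(R_m) = 288.0000 / 6 = 48.0000
β = Cov / Var(R_m) = 73.3533 / 48.0000 = 1.5282
E(R) = R_f + β × MRP = 1.4% + 1.5282 × 3.6% = 6.90%

6.90%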